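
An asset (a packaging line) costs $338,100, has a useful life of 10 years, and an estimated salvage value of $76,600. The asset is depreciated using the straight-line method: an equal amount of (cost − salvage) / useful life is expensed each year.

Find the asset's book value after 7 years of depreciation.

Depreciable base = $338,100 − $76,600 = $261,500.
Annual expense = $261,500 / 10 = $26,150.
End of year 1: book value $311,950.
End of year 2: book value $285,800.
End of year 3: book value $259,650.
End of year 4: book value $233,500.
End of year 5: book value $207,350.
End of year 6: book value $181,200.
End of year 7: book value $155,050.

$155,050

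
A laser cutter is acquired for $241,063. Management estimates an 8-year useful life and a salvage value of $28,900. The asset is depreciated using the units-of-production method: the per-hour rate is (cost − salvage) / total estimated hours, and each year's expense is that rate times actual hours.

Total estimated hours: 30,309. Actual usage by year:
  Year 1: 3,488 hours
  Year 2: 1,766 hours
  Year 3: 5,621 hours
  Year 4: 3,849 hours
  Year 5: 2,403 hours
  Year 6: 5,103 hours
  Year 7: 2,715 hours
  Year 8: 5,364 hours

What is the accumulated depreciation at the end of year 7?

$174,615

Depreciable base = $241,063 − $28,900 = $212,163.
Rate = $212,163 / 30,309 hours = $7 per hour.
Year 1: 3,488 × $7 = $24,416. Book value $216,647.
Year 2: 1,766 × $7 = $12,362. Book value $204,285.
Year 3: 5,621 × $7 = $39,347. Book value $164,938.
Year 4: 3,849 × $7 = $26,943. Book value $137,995.
Year 5: 2,403 × $7 = $16,821. Book value $121,174.
Year 6: 5,103 × $7 = $35,721. Book value $85,453.
Year 7: 2,715 × $7 = $19,005. Book value $66,448.
Accumulated through year 7 = $241,063 − $66,448 = $174,615.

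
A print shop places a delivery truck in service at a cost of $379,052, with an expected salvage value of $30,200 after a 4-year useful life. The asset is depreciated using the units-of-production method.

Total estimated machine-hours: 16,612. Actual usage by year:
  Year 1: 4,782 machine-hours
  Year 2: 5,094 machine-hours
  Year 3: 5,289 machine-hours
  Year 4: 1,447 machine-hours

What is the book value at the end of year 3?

$60,587

Depreciable base = $379,052 − $30,200 = $348,852.
Rate = $348,852 / 16,612 machine-hours = $21 per machine-hour.
Year 1: 4,782 × $21 = $100,422. Book value $278,630.
Year 2: 5,094 × $21 = $106,974. Book value $171,656.
Year 3: 5,289 × $21 = $111,069. Book value $60,587.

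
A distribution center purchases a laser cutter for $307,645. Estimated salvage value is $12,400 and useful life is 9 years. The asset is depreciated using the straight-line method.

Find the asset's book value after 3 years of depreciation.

Depreciable base = $307,645 − $12,400 = $295,245.
Annual expense = $295,245 / 9 = $32,805.
End of year 1: book value $274,840.
End of year 2: book value $242,035.
End of year 3: book value $209,230.

$209,230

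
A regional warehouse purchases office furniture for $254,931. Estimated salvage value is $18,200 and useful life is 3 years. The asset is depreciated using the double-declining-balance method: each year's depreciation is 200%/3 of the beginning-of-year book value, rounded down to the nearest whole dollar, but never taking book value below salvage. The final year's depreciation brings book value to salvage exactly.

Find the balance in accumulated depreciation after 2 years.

$226,605

Depreciable base = $254,931 − $18,200 = $236,731.
Year 1: ⌊$254,931 × 200%/3⌋ = $169,954. Book value $84,977.
Year 2: ⌊$84,977 × 200%/3⌋ = $56,651. Book value $28,326.
Accumulated through year 2 = $254,931 − $28,326 = $226,605.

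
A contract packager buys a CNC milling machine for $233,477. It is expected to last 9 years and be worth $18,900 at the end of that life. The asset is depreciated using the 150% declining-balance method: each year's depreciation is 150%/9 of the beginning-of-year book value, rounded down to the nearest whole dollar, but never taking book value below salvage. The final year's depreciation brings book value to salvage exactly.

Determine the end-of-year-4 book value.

Depreciable base = $233,477 − $18,900 = $214,577.
Year 1: ⌊$233,477 × 150%/9⌋ = $38,912. Book value $194,565.
Year 2: ⌊$194,565 × 150%/9⌋ = $32,427. Book value $162,138.
Year 3: ⌊$162,138 × 150%/9⌋ = $27,023. Book value $135,115.
Year 4: ⌊$135,115 × 150%/9⌋ = $22,519. Book value $112,596.

$112,596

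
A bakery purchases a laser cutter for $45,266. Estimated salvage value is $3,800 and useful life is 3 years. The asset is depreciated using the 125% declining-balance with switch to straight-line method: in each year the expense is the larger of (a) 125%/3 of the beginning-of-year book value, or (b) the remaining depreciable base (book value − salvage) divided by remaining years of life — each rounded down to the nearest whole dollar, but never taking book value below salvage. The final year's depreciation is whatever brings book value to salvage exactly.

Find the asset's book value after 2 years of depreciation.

Depreciable base = $45,266 − $3,800 = $41,466.
Year 1: DB = ⌊$45,266 × 125%/3⌋ = $18,860; SL = ⌊$41,466/3⌋ = $13,822 → take DB $18,860. Book value $26,406.
Year 2: DB = ⌊$26,406 × 125%/3⌋ = $11,002; SL = ⌊$22,606/2⌋ = $11,303 → take SL $11,303. Book value $15,103.

$15,103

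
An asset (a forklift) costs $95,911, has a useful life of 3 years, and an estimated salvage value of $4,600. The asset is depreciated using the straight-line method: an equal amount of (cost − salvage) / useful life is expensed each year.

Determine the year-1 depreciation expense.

$30,437

Depreciable base = $95,911 − $4,600 = $91,311.
Annual expense = $91,311 / 3 = $30,437.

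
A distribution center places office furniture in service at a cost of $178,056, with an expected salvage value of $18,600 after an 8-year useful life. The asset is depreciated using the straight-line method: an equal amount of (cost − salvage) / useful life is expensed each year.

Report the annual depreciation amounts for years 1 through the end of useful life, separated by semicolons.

Depreciable base = $178,056 − $18,600 = $159,456.
Annual expense = $159,456 / 8 = $19,932.
End of year 1: book value $158,124.
End of year 2: book value $138,192.
End of year 3: book value $118,260.
End of year 4: book value $98,328.
End of year 5: book value $78,396.
End of year 6: book value $58,464.
End of year 7: book value $38,532.
End of year 8: book value $18,600.

$19,932; $19,932; $19,932; $19,932; $19,932; $19,932; $19,932; $19,932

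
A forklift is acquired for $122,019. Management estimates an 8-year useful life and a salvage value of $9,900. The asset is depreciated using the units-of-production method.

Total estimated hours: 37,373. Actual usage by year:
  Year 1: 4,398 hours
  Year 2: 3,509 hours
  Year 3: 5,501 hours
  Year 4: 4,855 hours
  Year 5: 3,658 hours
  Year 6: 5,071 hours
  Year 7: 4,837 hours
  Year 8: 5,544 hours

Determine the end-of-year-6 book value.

Depreciable base = $122,019 − $9,900 = $112,119.
Rate = $112,119 / 37,373 hours = $3 per hour.
Year 1: 4,398 × $3 = $13,194. Book value $108,825.
Year 2: 3,509 × $3 = $10,527. Book value $98,298.
Year 3: 5,501 × $3 = $16,503. Book value $81,795.
Year 4: 4,855 × $3 = $14,565. Book value $67,230.
Year 5: 3,658 × $3 = $10,974. Book value $56,256.
Year 6: 5,071 × $3 = $15,213. Book value $41,043.

$41,043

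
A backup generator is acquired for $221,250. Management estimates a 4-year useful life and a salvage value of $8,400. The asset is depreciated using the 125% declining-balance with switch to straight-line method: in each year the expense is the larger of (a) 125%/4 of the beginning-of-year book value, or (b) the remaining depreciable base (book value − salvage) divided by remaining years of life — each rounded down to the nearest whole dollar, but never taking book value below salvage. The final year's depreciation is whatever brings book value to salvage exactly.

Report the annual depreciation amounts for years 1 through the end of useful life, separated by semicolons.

$69,140; $47,903; $47,903; $47,904

Depreciable base = $221,250 − $8,400 = $212,850.
Year 1: DB = ⌊$221,250 × 125%/4⌋ = $69,140; SL = ⌊$212,850/4⌋ = $53,212 → take DB $69,140. Book value $152,110.
Year 2: DB = ⌊$152,110 × 125%/4⌋ = $47,534; SL = ⌊$143,710/3⌋ = $47,903 → take SL $47,903. Book value $104,207.
Year 3: DB = ⌊$104,207 × 125%/4⌋ = $32,564; SL = ⌊$95,807/2⌋ = $47,903 → take SL $47,903. Book value $56,304.
Year 4 (final): $56,304 − $8,400 = $47,904. Book value $8,400.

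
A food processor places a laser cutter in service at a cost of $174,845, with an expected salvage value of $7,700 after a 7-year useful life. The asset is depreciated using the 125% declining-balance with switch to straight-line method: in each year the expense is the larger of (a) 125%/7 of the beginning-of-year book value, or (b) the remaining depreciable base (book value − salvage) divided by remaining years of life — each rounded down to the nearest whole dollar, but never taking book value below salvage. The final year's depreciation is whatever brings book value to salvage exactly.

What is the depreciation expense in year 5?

$22,055

Depreciable base = $174,845 − $7,700 = $167,145.
Year 1: DB = ⌊$174,845 × 125%/7⌋ = $31,222; SL = ⌊$167,145/7⌋ = $23,877 → take DB $31,222. Book value $143,623.
Year 2: DB = ⌊$143,623 × 125%/7⌋ = $25,646; SL = ⌊$135,923/6⌋ = $22,653 → take DB $25,646. Book value $117,977.
Year 3: DB = ⌊$117,977 × 125%/7⌋ = $21,067; SL = ⌊$110,277/5⌋ = $22,055 → take SL $22,055. Book value $95,922.
Year 4: DB = ⌊$95,922 × 125%/7⌋ = $17,128; SL = ⌊$88,222/4⌋ = $22,055 → take SL $22,055. Book value $73,867.
Year 5: DB = ⌊$73,867 × 125%/7⌋ = $13,190; SL = ⌊$66,167/3⌋ = $22,055 → take SL $22,055. Book value $51,812.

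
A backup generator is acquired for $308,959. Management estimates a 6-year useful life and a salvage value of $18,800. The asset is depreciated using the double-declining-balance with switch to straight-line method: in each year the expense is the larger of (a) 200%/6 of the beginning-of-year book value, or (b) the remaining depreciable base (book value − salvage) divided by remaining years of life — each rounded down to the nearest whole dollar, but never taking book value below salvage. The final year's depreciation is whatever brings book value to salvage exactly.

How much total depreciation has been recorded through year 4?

Depreciable base = $308,959 − $18,800 = $290,159.
Year 1: DB = ⌊$308,959 × 200%/6⌋ = $102,986; SL = ⌊$290,159/6⌋ = $48,359 → take DB $102,986. Book value $205,973.
Year 2: DB = ⌊$205,973 × 200%/6⌋ = $68,657; SL = ⌊$187,173/5⌋ = $37,434 → take DB $68,657. Book value $137,316.
Year 3: DB = ⌊$137,316 × 200%/6⌋ = $45,772; SL = ⌊$118,516/4⌋ = $29,629 → take DB $45,772. Book value $91,544.
Year 4: DB = ⌊$91,544 × 200%/6⌋ = $30,514; SL = ⌊$72,744/3⌋ = $24,248 → take DB $30,514. Book value $61,030.
Accumulated through year 4 = $308,959 − $61,030 = $247,929.

$247,929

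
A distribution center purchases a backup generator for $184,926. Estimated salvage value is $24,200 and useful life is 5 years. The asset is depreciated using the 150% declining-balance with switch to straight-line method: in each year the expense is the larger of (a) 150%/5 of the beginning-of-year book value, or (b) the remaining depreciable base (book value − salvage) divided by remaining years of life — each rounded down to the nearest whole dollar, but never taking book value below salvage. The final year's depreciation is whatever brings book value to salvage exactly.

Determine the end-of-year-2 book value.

Depreciable base = $184,926 − $24,200 = $160,726.
Year 1: DB = ⌊$184,926 × 150%/5⌋ = $55,477; SL = ⌊$160,726/5⌋ = $32,145 → take DB $55,477. Book value $129,449.
Year 2: DB = ⌊$129,449 × 150%/5⌋ = $38,834; SL = ⌊$105,249/4⌋ = $26,312 → take DB $38,834. Book value $90,615.

$90,615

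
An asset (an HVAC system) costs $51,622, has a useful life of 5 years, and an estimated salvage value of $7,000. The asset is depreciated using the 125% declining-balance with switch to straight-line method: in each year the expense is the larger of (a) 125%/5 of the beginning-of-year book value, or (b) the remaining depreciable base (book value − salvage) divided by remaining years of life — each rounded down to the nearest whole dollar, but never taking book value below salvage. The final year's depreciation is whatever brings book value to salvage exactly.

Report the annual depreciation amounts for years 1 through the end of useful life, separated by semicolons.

Depreciable base = $51,622 − $7,000 = $44,622.
Year 1: DB = ⌊$51,622 × 125%/5⌋ = $12,905; SL = ⌊$44,622/5⌋ = $8,924 → take DB $12,905. Book value $38,717.
Year 2: DB = ⌊$38,717 × 125%/5⌋ = $9,679; SL = ⌊$31,717/4⌋ = $7,929 → take DB $9,679. Book value $29,038.
Year 3: DB = ⌊$29,038 × 125%/5⌋ = $7,259; SL = ⌊$22,038/3⌋ = $7,346 → take SL $7,346. Book value $21,692.
Year 4: DB = ⌊$21,692 × 125%/5⌋ = $5,423; SL = ⌊$14,692/2⌋ = $7,346 → take SL $7,346. Book value $14,346.
Year 5 (final): $14,346 − $7,000 = $7,346. Book value $7,000.

$12,905; $9,679; $7,346; $7,346; $7,346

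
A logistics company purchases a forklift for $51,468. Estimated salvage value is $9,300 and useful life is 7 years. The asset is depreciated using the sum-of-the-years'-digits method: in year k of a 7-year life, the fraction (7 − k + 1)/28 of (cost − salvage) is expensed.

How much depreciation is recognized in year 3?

$7,530

Depreciable base = $51,468 − $9,300 = $42,168.
Sum of the years' digits = 7+6+5+4+3+2+1 = 28.
Year 1: $42,168 × 7/28 = $10,542. Book value $40,926.
Year 2: $42,168 × 6/28 = $9,036. Book value $31,890.
Year 3: $42,168 × 5/28 = $7,530. Book value $24,360.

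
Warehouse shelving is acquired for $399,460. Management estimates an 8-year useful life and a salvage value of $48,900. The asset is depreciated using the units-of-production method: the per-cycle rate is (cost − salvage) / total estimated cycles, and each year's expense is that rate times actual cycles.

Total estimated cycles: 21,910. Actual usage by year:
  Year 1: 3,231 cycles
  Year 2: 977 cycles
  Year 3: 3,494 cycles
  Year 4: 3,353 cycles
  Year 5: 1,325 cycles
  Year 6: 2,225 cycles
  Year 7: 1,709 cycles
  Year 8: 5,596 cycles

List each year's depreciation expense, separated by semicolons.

Depreciable base = $399,460 − $48,900 = $350,560.
Rate = $350,560 / 21,910 cycles = $16 per cycle.
Year 1: 3,231 × $16 = $51,696. Book value $347,764.
Year 2: 977 × $16 = $15,632. Book value $332,132.
Year 3: 3,494 × $16 = $55,904. Book value $276,228.
Year 4: 3,353 × $16 = $53,648. Book value $222,580.
Year 5: 1,325 × $16 = $21,200. Book value $201,380.
Year 6: 2,225 × $16 = $35,600. Book value $165,780.
Year 7: 1,709 × $16 = $27,344. Book value $138,436.
Year 8: 5,596 × $16 = $89,536. Book value $48,900.

$51,696; $15,632; $55,904; $53,648; $21,200; $35,600; $27,344; $89,536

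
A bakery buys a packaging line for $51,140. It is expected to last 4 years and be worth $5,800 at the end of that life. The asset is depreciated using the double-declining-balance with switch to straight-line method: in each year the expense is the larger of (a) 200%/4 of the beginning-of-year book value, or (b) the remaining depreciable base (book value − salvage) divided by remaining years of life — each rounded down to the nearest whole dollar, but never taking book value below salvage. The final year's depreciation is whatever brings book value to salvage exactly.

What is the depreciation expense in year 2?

$12,785

Depreciable base = $51,140 − $5,800 = $45,340.
Year 1: DB = ⌊$51,140 × 200%/4⌋ = $25,570; SL = ⌊$45,340/4⌋ = $11,335 → take DB $25,570. Book value $25,570.
Year 2: DB = ⌊$25,570 × 200%/4⌋ = $12,785; SL = ⌊$19,770/3⌋ = $6,590 → take DB $12,785. Book value $12,785.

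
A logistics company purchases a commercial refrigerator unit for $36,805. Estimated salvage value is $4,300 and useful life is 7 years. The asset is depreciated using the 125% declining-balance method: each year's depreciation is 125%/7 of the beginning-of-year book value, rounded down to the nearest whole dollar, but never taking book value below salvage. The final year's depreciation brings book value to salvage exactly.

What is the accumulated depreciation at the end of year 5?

$23,039

Depreciable base = $36,805 − $4,300 = $32,505.
Year 1: ⌊$36,805 × 125%/7⌋ = $6,572. Book value $30,233.
Year 2: ⌊$30,233 × 125%/7⌋ = $5,398. Book value $24,835.
Year 3: ⌊$24,835 × 125%/7⌋ = $4,434. Book value $20,401.
Year 4: ⌊$20,401 × 125%/7⌋ = $3,643. Book value $16,758.
Year 5: ⌊$16,758 × 125%/7⌋ = $2,992. Book value $13,766.
Accumulated through year 5 = $36,805 − $13,766 = $23,039.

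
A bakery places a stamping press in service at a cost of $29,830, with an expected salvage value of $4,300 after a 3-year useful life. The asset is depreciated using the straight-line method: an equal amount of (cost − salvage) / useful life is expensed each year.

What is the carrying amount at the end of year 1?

Depreciable base = $29,830 − $4,300 = $25,530.
Annual expense = $25,530 / 3 = $8,510.
End of year 1: book value $21,320.

$21,320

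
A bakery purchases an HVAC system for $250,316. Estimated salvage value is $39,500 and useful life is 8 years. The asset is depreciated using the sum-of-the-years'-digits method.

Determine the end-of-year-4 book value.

$98,060

Depreciable base = $250,316 − $39,500 = $210,816.
Sum of the years' digits = 8+7+6+5+4+3+2+1 = 36.
Year 1: $210,816 × 8/36 = $46,848. Book value $203,468.
Year 2: $210,816 × 7/36 = $40,992. Book value $162,476.
Year 3: $210,816 × 6/36 = $35,136. Book value $127,340.
Year 4: $210,816 × 5/36 = $29,280. Book value $98,060.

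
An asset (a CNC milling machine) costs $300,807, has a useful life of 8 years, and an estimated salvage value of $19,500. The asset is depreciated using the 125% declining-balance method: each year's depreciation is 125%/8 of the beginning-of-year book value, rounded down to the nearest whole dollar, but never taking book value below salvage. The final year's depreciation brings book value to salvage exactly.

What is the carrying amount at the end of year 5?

$128,636

Depreciable base = $300,807 − $19,500 = $281,307.
Year 1: ⌊$300,807 × 125%/8⌋ = $47,001. Book value $253,806.
Year 2: ⌊$253,806 × 125%/8⌋ = $39,657. Book value $214,149.
Year 3: ⌊$214,149 × 125%/8⌋ = $33,460. Book value $180,689.
Year 4: ⌊$180,689 × 125%/8⌋ = $28,232. Book value $152,457.
Year 5: ⌊$152,457 × 125%/8⌋ = $23,821. Book value $128,636.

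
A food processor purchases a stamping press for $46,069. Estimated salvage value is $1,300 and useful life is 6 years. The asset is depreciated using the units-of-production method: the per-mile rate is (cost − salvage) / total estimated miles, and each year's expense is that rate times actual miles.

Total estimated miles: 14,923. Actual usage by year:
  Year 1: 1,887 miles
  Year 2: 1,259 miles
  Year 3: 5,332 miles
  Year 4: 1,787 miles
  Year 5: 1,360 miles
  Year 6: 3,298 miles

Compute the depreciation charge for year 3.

Depreciable base = $46,069 − $1,300 = $44,769.
Rate = $44,769 / 14,923 miles = $3 per mile.
Year 1: 1,887 × $3 = $5,661. Book value $40,408.
Year 2: 1,259 × $3 = $3,777. Book value $36,631.
Year 3: 5,332 × $3 = $15,996. Book value $20,635.

$15,996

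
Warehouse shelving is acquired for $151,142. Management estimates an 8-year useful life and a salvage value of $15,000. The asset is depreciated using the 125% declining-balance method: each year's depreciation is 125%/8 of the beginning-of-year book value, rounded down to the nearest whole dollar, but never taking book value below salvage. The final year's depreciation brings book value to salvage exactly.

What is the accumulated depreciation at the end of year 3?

$60,353

Depreciable base = $151,142 − $15,000 = $136,142.
Year 1: ⌊$151,142 × 125%/8⌋ = $23,615. Book value $127,527.
Year 2: ⌊$127,527 × 125%/8⌋ = $19,926. Book value $107,601.
Year 3: ⌊$107,601 × 125%/8⌋ = $16,812. Book value $90,789.
Accumulated through year 3 = $151,142 − $90,789 = $60,353.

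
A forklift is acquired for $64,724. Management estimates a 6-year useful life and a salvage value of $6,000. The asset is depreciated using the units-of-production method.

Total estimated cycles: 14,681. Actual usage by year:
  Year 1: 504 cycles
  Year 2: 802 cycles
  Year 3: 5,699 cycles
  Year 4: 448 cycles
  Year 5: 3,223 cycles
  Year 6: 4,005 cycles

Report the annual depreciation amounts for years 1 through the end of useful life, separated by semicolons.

$2,016; $3,208; $22,796; $1,792; $12,892; $16,020

Depreciable base = $64,724 − $6,000 = $58,724.
Rate = $58,724 / 14,681 cycles = $4 per cycle.
Year 1: 504 × $4 = $2,016. Book value $62,708.
Year 2: 802 × $4 = $3,208. Book value $59,500.
Year 3: 5,699 × $4 = $22,796. Book value $36,704.
Year 4: 448 × $4 = $1,792. Book value $34,912.
Year 5: 3,223 × $4 = $12,892. Book value $22,020.
Year 6: 4,005 × $4 = $16,020. Book value $6,000.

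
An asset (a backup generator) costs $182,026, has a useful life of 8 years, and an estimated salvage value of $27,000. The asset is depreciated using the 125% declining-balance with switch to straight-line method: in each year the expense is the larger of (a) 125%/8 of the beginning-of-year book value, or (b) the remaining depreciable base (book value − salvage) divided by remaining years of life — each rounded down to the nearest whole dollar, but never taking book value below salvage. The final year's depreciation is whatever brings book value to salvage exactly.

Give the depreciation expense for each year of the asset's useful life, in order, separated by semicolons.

$28,441; $23,997; $20,248; $17,084; $16,314; $16,314; $16,314; $16,314

Depreciable base = $182,026 − $27,000 = $155,026.
Year 1: DB = ⌊$182,026 × 125%/8⌋ = $28,441; SL = ⌊$155,026/8⌋ = $19,378 → take DB $28,441. Book value $153,585.
Year 2: DB = ⌊$153,585 × 125%/8⌋ = $23,997; SL = ⌊$126,585/7⌋ = $18,083 → take DB $23,997. Book value $129,588.
Year 3: DB = ⌊$129,588 × 125%/8⌋ = $20,248; SL = ⌊$102,588/6⌋ = $17,098 → take DB $20,248. Book value $109,340.
Year 4: DB = ⌊$109,340 × 125%/8⌋ = $17,084; SL = ⌊$82,340/5⌋ = $16,468 → take DB $17,084. Book value $92,256.
Year 5: DB = ⌊$92,256 × 125%/8⌋ = $14,415; SL = ⌊$65,256/4⌋ = $16,314 → take SL $16,314. Book value $75,942.
Year 6: DB = ⌊$75,942 × 125%/8⌋ = $11,865; SL = ⌊$48,942/3⌋ = $16,314 → take SL $16,314. Book value $59,628.
Year 7: DB = ⌊$59,628 × 125%/8⌋ = $9,316; SL = ⌊$32,628/2⌋ = $16,314 → take SL $16,314. Book value $43,314.
Year 8 (final): $43,314 − $27,000 = $16,314. Book value $27,000.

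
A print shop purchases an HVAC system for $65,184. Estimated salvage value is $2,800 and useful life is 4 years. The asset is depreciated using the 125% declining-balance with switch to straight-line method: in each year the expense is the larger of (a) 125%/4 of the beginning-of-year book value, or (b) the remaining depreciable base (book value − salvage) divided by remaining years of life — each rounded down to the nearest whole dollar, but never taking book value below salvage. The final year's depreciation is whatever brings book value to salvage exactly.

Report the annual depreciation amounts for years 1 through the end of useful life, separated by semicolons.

Depreciable base = $65,184 − $2,800 = $62,384.
Year 1: DB = ⌊$65,184 × 125%/4⌋ = $20,370; SL = ⌊$62,384/4⌋ = $15,596 → take DB $20,370. Book value $44,814.
Year 2: DB = ⌊$44,814 × 125%/4⌋ = $14,004; SL = ⌊$42,014/3⌋ = $14,004 → take DB $14,004. Book value $30,810.
Year 3: DB = ⌊$30,810 × 125%/4⌋ = $9,628; SL = ⌊$28,010/2⌋ = $14,005 → take SL $14,005. Book value $16,805.
Year 4 (final): $16,805 − $2,800 = $14,005. Book value $2,800.

$20,370; $14,004; $14,005; $14,005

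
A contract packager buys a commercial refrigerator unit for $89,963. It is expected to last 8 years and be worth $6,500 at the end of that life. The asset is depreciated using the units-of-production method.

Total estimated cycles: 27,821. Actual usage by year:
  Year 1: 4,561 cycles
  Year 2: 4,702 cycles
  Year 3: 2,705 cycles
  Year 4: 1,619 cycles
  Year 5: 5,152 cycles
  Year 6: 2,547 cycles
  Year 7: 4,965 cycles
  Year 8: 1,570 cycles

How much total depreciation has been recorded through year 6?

Depreciable base = $89,963 − $6,500 = $83,463.
Rate = $83,463 / 27,821 cycles = $3 per cycle.
Year 1: 4,561 × $3 = $13,683. Book value $76,280.
Year 2: 4,702 × $3 = $14,106. Book value $62,174.
Year 3: 2,705 × $3 = $8,115. Book value $54,059.
Year 4: 1,619 × $3 = $4,857. Book value $49,202.
Year 5: 5,152 × $3 = $15,456. Book value $33,746.
Year 6: 2,547 × $3 = $7,641. Book value $26,105.
Accumulated through year 6 = $89,963 − $26,105 = $63,858.

$63,858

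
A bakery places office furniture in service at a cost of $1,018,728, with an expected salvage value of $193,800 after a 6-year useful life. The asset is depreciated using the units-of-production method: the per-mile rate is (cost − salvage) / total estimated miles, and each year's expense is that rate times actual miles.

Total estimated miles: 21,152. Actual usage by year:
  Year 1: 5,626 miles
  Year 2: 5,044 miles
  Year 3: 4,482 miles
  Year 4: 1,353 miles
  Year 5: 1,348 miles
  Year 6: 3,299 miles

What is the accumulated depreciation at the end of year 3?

Depreciable base = $1,018,728 − $193,800 = $824,928.
Rate = $824,928 / 21,152 miles = $39 per mile.
Year 1: 5,626 × $39 = $219,414. Book value $799,314.
Year 2: 5,044 × $39 = $196,716. Book value $602,598.
Year 3: 4,482 × $39 = $174,798. Book value $427,800.
Accumulated through year 3 = $1,018,728 − $427,800 = $590,928.

$590,928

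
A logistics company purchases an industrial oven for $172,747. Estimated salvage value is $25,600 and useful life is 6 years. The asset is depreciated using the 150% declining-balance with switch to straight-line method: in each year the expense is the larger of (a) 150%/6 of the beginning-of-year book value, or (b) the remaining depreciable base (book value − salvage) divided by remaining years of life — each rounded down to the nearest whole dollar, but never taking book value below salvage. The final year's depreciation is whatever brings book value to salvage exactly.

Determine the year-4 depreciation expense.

$18,219

Depreciable base = $172,747 − $25,600 = $147,147.
Year 1: DB = ⌊$172,747 × 150%/6⌋ = $43,186; SL = ⌊$147,147/6⌋ = $24,524 → take DB $43,186. Book value $129,561.
Year 2: DB = ⌊$129,561 × 150%/6⌋ = $32,390; SL = ⌊$103,961/5⌋ = $20,792 → take DB $32,390. Book value $97,171.
Year 3: DB = ⌊$97,171 × 150%/6⌋ = $24,292; SL = ⌊$71,571/4⌋ = $17,892 → take DB $24,292. Book value $72,879.
Year 4: DB = ⌊$72,879 × 150%/6⌋ = $18,219; SL = ⌊$47,279/3⌋ = $15,759 → take DB $18,219. Book value $54,660.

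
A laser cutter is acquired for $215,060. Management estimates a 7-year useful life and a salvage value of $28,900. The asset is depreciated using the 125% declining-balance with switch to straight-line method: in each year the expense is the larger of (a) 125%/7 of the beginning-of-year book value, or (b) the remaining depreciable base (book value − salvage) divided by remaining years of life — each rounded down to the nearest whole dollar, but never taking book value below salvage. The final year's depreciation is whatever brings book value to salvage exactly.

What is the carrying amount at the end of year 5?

$74,050

Depreciable base = $215,060 − $28,900 = $186,160.
Year 1: DB = ⌊$215,060 × 125%/7⌋ = $38,403; SL = ⌊$186,160/7⌋ = $26,594 → take DB $38,403. Book value $176,657.
Year 2: DB = ⌊$176,657 × 125%/7⌋ = $31,545; SL = ⌊$147,757/6⌋ = $24,626 → take DB $31,545. Book value $145,112.
Year 3: DB = ⌊$145,112 × 125%/7⌋ = $25,912; SL = ⌊$116,212/5⌋ = $23,242 → take DB $25,912. Book value $119,200.
Year 4: DB = ⌊$119,200 × 125%/7⌋ = $21,285; SL = ⌊$90,300/4⌋ = $22,575 → take SL $22,575. Book value $96,625.
Year 5: DB = ⌊$96,625 × 125%/7⌋ = $17,254; SL = ⌊$67,725/3⌋ = $22,575 → take SL $22,575. Book value $74,050.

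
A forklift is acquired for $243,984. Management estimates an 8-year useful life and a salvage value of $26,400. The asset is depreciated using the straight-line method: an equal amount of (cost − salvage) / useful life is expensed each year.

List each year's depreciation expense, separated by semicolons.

Depreciable base = $243,984 − $26,400 = $217,584.
Annual expense = $217,584 / 8 = $27,198.
End of year 1: book value $216,786.
End of year 2: book value $189,588.
End of year 3: book value $162,390.
End of year 4: book value $135,192.
End of year 5: book value $107,994.
End of year 6: book value $80,796.
End of year 7: book value $53,598.
End of year 8: book value $26,400.

$27,198; $27,198; $27,198; $27,198; $27,198; $27,198; $27,198; $27,198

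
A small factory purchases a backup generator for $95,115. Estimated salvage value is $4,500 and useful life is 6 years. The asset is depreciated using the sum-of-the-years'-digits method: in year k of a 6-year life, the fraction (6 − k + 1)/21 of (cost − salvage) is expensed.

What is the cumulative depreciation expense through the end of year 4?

$77,670

Depreciable base = $95,115 − $4,500 = $90,615.
Sum of the years' digits = 6+5+4+3+2+1 = 21.
Year 1: $90,615 × 6/21 = $25,890. Book value $69,225.
Year 2: $90,615 × 5/21 = $21,575. Book value $47,650.
Year 3: $90,615 × 4/21 = $17,260. Book value $30,390.
Year 4: $90,615 × 3/21 = $12,945. Book value $17,445.
Accumulated through year 4 = $95,115 − $17,445 = $77,670.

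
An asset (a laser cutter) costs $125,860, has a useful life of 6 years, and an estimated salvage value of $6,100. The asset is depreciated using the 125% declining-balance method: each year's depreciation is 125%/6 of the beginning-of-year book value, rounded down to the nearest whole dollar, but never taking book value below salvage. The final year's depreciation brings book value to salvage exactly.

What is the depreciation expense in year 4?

Depreciable base = $125,860 − $6,100 = $119,760.
Year 1: ⌊$125,860 × 125%/6⌋ = $26,220. Book value $99,640.
Year 2: ⌊$99,640 × 125%/6⌋ = $20,758. Book value $78,882.
Year 3: ⌊$78,882 × 125%/6⌋ = $16,433. Book value $62,449.
Year 4: ⌊$62,449 × 125%/6⌋ = $13,010. Book value $49,439.

$13,010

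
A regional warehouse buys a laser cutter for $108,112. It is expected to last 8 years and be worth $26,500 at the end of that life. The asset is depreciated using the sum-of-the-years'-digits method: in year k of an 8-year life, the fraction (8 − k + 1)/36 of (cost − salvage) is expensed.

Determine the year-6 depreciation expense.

$6,801

Depreciable base = $108,112 − $26,500 = $81,612.
Sum of the years' digits = 8+7+6+5+4+3+2+1 = 36.
Year 1: $81,612 × 8/36 = $18,136. Book value $89,976.
Year 2: $81,612 × 7/36 = $15,869. Book value $74,107.
Year 3: $81,612 × 6/36 = $13,602. Book value $60,505.
Year 4: $81,612 × 5/36 = $11,335. Book value $49,170.
Year 5: $81,612 × 4/36 = $9,068. Book value $40,102.
Year 6: $81,612 × 3/36 = $6,801. Book value $33,301.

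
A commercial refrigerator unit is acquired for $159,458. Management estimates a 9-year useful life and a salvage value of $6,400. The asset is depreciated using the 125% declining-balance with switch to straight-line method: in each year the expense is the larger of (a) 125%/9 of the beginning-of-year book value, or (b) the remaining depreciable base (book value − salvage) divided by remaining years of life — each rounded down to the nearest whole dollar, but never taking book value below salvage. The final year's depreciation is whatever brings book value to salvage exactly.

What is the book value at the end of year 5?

Depreciable base = $159,458 − $6,400 = $153,058.
Year 1: DB = ⌊$159,458 × 125%/9⌋ = $22,146; SL = ⌊$153,058/9⌋ = $17,006 → take DB $22,146. Book value $137,312.
Year 2: DB = ⌊$137,312 × 125%/9⌋ = $19,071; SL = ⌊$130,912/8⌋ = $16,364 → take DB $19,071. Book value $118,241.
Year 3: DB = ⌊$118,241 × 125%/9⌋ = $16,422; SL = ⌊$111,841/7⌋ = $15,977 → take DB $16,422. Book value $101,819.
Year 4: DB = ⌊$101,819 × 125%/9⌋ = $14,141; SL = ⌊$95,419/6⌋ = $15,903 → take SL $15,903. Book value $85,916.
Year 5: DB = ⌊$85,916 × 125%/9⌋ = $11,932; SL = ⌊$79,516/5⌋ = $15,903 → take SL $15,903. Book value $70,013.

$70,013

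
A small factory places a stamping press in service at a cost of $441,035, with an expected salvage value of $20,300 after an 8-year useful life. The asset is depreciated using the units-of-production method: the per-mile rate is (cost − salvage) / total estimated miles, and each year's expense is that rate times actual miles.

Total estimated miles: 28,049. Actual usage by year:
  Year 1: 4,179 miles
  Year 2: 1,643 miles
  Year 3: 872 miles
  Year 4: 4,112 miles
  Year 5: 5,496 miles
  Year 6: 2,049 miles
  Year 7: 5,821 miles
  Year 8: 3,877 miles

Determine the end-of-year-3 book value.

$340,625

Depreciable base = $441,035 − $20,300 = $420,735.
Rate = $420,735 / 28,049 miles = $15 per mile.
Year 1: 4,179 × $15 = $62,685. Book value $378,350.
Year 2: 1,643 × $15 = $24,645. Book value $353,705.
Year 3: 872 × $15 = $13,080. Book value $340,625.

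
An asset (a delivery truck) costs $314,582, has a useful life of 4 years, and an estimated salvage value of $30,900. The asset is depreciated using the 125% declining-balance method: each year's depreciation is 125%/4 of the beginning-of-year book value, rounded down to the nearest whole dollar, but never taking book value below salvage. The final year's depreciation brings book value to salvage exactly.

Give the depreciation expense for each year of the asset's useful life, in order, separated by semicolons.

Depreciable base = $314,582 − $30,900 = $283,682.
Year 1: ⌊$314,582 × 125%/4⌋ = $98,306. Book value $216,276.
Year 2: ⌊$216,276 × 125%/4⌋ = $67,586. Book value $148,690.
Year 3: ⌊$148,690 × 125%/4⌋ = $46,465. Book value $102,225.
Year 4 (final): $102,225 − $30,900 = $71,325. Book value $30,900.

$98,306; $67,586; $46,465; $71,325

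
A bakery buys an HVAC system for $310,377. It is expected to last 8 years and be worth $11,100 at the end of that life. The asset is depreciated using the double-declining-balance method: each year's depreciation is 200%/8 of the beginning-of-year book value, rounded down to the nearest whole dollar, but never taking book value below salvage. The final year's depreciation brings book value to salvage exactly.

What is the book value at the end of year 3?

Depreciable base = $310,377 − $11,100 = $299,277.
Year 1: ⌊$310,377 × 200%/8⌋ = $77,594. Book value $232,783.
Year 2: ⌊$232,783 × 200%/8⌋ = $58,195. Book value $174,588.
Year 3: ⌊$174,588 × 200%/8⌋ = $43,647. Book value $130,941.

$130,941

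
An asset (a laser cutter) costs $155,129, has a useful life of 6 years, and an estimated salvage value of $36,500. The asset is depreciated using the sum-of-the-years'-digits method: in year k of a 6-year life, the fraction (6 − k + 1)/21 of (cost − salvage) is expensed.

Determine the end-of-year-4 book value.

$53,447

Depreciable base = $155,129 − $36,500 = $118,629.
Sum of the years' digits = 6+5+4+3+2+1 = 21.
Year 1: $118,629 × 6/21 = $33,894. Book value $121,235.
Year 2: $118,629 × 5/21 = $28,245. Book value $92,990.
Year 3: $118,629 × 4/21 = $22,596. Book value $70,394.
Year 4: $118,629 × 3/21 = $16,947. Book value $53,447.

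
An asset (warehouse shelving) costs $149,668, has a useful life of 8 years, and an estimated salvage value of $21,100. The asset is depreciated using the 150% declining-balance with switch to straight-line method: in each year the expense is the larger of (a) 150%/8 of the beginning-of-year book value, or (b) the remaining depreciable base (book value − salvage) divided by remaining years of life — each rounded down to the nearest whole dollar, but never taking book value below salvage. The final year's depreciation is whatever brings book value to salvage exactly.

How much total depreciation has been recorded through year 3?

Depreciable base = $149,668 − $21,100 = $128,568.
Year 1: DB = ⌊$149,668 × 150%/8⌋ = $28,062; SL = ⌊$128,568/8⌋ = $16,071 → take DB $28,062. Book value $121,606.
Year 2: DB = ⌊$121,606 × 150%/8⌋ = $22,801; SL = ⌊$100,506/7⌋ = $14,358 → take DB $22,801. Book value $98,805.
Year 3: DB = ⌊$98,805 × 150%/8⌋ = $18,525; SL = ⌊$77,705/6⌋ = $12,950 → take DB $18,525. Book value $80,280.
Accumulated through year 3 = $149,668 − $80,280 = $69,388.

$69,388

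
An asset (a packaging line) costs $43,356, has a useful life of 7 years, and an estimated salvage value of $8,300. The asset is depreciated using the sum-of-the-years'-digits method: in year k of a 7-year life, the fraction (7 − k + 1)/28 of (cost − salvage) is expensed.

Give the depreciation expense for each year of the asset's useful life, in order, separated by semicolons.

Depreciable base = $43,356 − $8,300 = $35,056.
Sum of the years' digits = 7+6+5+4+3+2+1 = 28.
Year 1: $35,056 × 7/28 = $8,764. Book value $34,592.
Year 2: $35,056 × 6/28 = $7,512. Book value $27,080.
Year 3: $35,056 × 5/28 = $6,260. Book value $20,820.
Year 4: $35,056 × 4/28 = $5,008. Book value $15,812.
Year 5: $35,056 × 3/28 = $3,756. Book value $12,056.
Year 6: $35,056 × 2/28 = $2,504. Book value $9,552.
Year 7: $35,056 × 1/28 = $1,252. Book value $8,300.

$8,764; $7,512; $6,260; $5,008; $3,756; $2,504; $1,252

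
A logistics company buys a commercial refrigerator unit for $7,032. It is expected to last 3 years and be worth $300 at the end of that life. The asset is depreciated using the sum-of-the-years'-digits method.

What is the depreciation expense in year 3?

$1,122

Depreciable base = $7,032 − $300 = $6,732.
Sum of the years' digits = 3+2+1 = 6.
Year 1: $6,732 × 3/6 = $3,366. Book value $3,666.
Year 2: $6,732 × 2/6 = $2,244. Book value $1,422.
Year 3: $6,732 × 1/6 = $1,122. Book value $300.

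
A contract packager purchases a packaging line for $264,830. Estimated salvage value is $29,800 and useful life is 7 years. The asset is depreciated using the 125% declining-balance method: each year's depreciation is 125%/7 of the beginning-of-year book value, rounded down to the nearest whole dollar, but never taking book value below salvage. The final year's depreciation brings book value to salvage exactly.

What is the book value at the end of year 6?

$81,357

Depreciable base = $264,830 − $29,800 = $235,030.
Year 1: ⌊$264,830 × 125%/7⌋ = $47,291. Book value $217,539.
Year 2: ⌊$217,539 × 125%/7⌋ = $38,846. Book value $178,693.
Year 3: ⌊$178,693 × 125%/7⌋ = $31,909. Book value $146,784.
Year 4: ⌊$146,784 × 125%/7⌋ = $26,211. Book value $120,573.
Year 5: ⌊$120,573 × 125%/7⌋ = $21,530. Book value $99,043.
Year 6: ⌊$99,043 × 125%/7⌋ = $17,686. Book value $81,357.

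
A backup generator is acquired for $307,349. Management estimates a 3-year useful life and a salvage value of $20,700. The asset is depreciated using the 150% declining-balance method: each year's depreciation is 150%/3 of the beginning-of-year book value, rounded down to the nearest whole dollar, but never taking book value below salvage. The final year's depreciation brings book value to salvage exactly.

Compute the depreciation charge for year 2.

Depreciable base = $307,349 − $20,700 = $286,649.
Year 1: ⌊$307,349 × 150%/3⌋ = $153,674. Book value $153,675.
Year 2: ⌊$153,675 × 150%/3⌋ = $76,837. Book value $76,838.

$76,837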